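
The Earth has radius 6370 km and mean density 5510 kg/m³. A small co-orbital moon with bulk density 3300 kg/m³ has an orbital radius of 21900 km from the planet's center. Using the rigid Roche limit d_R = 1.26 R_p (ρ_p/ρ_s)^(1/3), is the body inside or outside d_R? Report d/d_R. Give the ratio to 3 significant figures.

outside; d/d_R ≈ 2.30

d_R = 1.26 × (6370 km) × (5510/3300)^(1/3) = 9522 km
d/d_R = (21900) / (9522) = 2.30
Since d/d_R > 1, the body is outside the Roche limit.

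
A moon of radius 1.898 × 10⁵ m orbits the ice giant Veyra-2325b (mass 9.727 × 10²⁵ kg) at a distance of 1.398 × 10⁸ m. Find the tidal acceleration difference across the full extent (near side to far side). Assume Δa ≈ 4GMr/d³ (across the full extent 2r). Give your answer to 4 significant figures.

Δa = 4GMr/d³
   = 4 × (6.674 × 10⁻¹¹) × (9.727 × 10²⁵) × (1.898 × 10⁵) / (1.398 × 10⁸)³
   = 1.804 × 10⁻³ m/s²

1.804 × 10⁻³ m/s²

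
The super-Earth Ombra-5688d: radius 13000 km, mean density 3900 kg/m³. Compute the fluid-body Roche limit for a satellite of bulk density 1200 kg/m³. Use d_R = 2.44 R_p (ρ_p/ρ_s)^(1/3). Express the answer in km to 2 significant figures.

47000 km

d_R = 2.44 × 13000 km × (3900/1200)^(1/3)
    = 47000 km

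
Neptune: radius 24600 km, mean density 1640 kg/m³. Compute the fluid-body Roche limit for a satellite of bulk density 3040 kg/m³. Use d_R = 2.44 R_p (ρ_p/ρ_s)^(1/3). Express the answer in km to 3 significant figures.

d_R = 2.44 × 24600 km × (1640/3040)^(1/3)
    = 48900 km

48900 km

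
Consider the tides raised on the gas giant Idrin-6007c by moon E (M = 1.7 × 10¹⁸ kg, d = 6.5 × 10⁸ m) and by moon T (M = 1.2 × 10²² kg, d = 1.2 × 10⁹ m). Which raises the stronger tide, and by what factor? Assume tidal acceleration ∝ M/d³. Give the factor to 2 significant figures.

Moon T, by a factor of ≈ 1100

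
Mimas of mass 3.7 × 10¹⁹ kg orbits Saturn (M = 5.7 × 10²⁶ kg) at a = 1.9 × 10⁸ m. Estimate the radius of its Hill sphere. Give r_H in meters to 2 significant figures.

5.3 × 10⁵ m

r_H ≈ a (m/3M)^(1/3)
    = (1.9 × 10⁸) × (3.7 × 10¹⁹ / (3 × 5.7 × 10²⁶))^(1/3)
    = 5.3 × 10⁵ m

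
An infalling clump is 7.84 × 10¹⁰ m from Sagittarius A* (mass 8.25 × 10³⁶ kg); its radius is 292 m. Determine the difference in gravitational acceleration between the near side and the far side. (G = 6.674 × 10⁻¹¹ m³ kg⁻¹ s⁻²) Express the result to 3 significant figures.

1.33 × 10⁻³ m/s²

a_tidal = 4GMr/d³
        = 4 × (6.674 × 10⁻¹¹) × (8.25 × 10³⁶) × (292) / (7.84 × 10¹⁰)³
        = 1.33 × 10⁻³ m/s²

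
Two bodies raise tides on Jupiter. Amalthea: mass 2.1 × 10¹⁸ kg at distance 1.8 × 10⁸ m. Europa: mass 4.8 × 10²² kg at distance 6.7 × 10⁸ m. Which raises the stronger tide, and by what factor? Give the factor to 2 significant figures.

Europa, by a factor of ≈ 440

The tide-raising term goes as M/d³ (the gradient of a 1/d² field).
Amalthea: (2.1 × 10¹⁸) / (1.8 × 10⁸)³ = 3.601 × 10⁻⁷
Europa: (4.8 × 10²²) / (6.7 × 10⁸)³ = 1.596 × 10⁻⁴
Ratio (larger/smaller) = 440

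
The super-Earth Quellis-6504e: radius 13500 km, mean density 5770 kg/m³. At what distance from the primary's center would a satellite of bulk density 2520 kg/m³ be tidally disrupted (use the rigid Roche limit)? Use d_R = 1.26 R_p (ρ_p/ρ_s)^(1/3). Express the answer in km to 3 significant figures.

22400 km

d_R = 1.26 × 13500 km × (5770/2520)^(1/3)
    = 22400 km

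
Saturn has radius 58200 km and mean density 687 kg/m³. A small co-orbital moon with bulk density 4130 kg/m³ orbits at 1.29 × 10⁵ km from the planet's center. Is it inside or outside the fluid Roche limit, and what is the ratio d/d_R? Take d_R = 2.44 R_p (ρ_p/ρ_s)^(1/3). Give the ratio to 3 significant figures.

d_R = 2.44 × (58200 km) × (687/4130)^(1/3) = 78100 km
d/d_R = (1.29 × 10⁵) / (78100) = 1.65
Since d/d_R > 1, the body is outside the Roche limit.

outside; d/d_R ≈ 1.65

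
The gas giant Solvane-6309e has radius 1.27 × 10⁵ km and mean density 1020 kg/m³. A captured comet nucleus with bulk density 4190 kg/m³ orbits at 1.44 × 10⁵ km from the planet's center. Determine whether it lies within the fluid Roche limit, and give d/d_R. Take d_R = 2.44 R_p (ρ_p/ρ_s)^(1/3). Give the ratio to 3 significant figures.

inside; d/d_R ≈ 0.744

d_R = 2.44 × (1.27 × 10⁵ km) × (1020/4190)^(1/3) = 1.935 × 10⁵ km
d/d_R = (1.44 × 10⁵) / (1.935 × 10⁵) = 0.744
Since d/d_R < 1, the body is inside the Roche limit.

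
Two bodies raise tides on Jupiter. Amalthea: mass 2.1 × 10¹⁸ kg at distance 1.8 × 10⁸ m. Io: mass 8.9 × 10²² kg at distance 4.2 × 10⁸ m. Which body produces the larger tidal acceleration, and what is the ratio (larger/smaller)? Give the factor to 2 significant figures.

The tide-raising term goes as M/d³ (the gradient of a 1/d² field).
Amalthea: (2.1 × 10¹⁸) / (1.8 × 10⁸)³ = 3.601 × 10⁻⁷
Io: (8.9 × 10²²) / (4.2 × 10⁸)³ = 1.201 × 10⁻³
Ratio (larger/smaller) = 3300

Io, by a factor of ≈ 3300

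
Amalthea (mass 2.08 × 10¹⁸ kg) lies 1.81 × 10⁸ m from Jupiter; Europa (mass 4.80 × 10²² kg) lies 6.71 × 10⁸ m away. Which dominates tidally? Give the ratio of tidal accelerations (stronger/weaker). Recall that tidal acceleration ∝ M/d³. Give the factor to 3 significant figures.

Europa, by a factor of ≈ 453

The tide-raising term goes as M/d³ (the gradient of a 1/d² field).
Amalthea: (2.08 × 10¹⁸) / (1.81 × 10⁸)³ = 3.508 × 10⁻⁷
Europa: (4.80 × 10²²) / (6.71 × 10⁸)³ = 1.589 × 10⁻⁴
Ratio (larger/smaller) = 453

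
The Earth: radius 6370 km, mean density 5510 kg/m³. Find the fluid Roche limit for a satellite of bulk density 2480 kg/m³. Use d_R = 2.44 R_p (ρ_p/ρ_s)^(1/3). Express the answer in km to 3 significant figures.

d_R = 2.44 × 6370 km × (5510/2480)^(1/3)
    = 20300 km

20300 km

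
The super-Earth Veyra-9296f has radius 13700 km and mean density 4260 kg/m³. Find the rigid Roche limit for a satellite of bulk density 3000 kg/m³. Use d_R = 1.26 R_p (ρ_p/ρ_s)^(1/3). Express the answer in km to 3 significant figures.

19400 km

d_R = 1.26 × 13700 km × (4260/3000)^(1/3)
    = 19400 km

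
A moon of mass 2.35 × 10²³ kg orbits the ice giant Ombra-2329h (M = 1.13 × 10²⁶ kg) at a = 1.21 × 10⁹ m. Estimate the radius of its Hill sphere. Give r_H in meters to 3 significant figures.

1.07 × 10⁸ m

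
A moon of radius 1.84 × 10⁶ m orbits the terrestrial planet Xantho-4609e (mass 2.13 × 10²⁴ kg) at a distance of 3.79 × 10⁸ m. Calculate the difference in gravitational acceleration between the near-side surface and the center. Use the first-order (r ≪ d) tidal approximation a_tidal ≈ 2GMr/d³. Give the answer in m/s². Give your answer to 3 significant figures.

Since r ≪ d, expand the inverse-square field across one radius to get the leading 2GMr/d³ term.
Δg = 2GMr/d³
   = 2 × (6.674 × 10⁻¹¹) × (2.13 × 10²⁴) × (1.84 × 10⁶) / (3.79 × 10⁸)³
   = 9.61 × 10⁻⁶ m/s²

9.61 × 10⁻⁶ m/s²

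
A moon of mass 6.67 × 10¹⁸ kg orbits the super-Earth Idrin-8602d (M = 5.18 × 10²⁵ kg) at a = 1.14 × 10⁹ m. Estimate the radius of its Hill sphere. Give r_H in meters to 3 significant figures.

3.99 × 10⁶ m

r_H ≈ a (m/3M)^(1/3)
    = (1.14 × 10⁹) × (6.67 × 10¹⁸ / (3 × 5.18 × 10²⁵))^(1/3)
    = 3.99 × 10⁶ m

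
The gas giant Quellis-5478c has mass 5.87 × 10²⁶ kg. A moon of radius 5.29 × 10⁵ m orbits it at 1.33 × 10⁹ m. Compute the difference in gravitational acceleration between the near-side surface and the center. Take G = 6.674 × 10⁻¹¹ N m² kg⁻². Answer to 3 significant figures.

1.76 × 10⁻⁵ m/s²

Δg = 2GMr/d³
   = 2 × (6.674 × 10⁻¹¹) × (5.87 × 10²⁶) × (5.29 × 10⁵) / (1.33 × 10⁹)³
   = 1.76 × 10⁻⁵ m/s²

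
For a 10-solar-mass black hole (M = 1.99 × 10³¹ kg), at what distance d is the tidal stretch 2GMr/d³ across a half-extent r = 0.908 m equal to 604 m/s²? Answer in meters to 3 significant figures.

2GMr/d³ = a_tidal  ⇒  d = (2GMr / a_tidal)^(1/3)
d = (2 × 6.674×10⁻¹¹ × (1.99 × 10³¹) × (0.908) / (604))^(1/3)
  = 1.59 × 10⁶ m

1.59 × 10⁶ m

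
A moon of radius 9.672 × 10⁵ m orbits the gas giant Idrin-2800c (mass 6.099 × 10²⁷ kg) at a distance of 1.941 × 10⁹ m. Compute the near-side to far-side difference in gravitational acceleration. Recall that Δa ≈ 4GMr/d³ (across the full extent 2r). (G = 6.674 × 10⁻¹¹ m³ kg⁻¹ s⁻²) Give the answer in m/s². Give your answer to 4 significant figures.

2.153 × 10⁻⁴ m/s²

a_tidal = 4GMr/d³
        = 4 × (6.674 × 10⁻¹¹) × (6.099 × 10²⁷) × (9.672 × 10⁵) / (1.941 × 10⁹)³
        = 2.153 × 10⁻⁴ m/s²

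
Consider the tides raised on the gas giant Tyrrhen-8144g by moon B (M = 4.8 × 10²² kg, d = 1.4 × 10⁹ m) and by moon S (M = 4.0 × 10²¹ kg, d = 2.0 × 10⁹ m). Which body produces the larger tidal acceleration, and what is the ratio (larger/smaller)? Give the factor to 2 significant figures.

Moon B, by a factor of ≈ 35

Tidal acceleration ∝ M/d³, so compare M/d³ for each.
Moon B: (4.8 × 10²²) / (1.4 × 10⁹)³ = 1.749 × 10⁻⁵
Moon S: (4.0 × 10²¹) / (2.0 × 10⁹)³ = 5.000 × 10⁻⁷
Ratio (larger/smaller) = 35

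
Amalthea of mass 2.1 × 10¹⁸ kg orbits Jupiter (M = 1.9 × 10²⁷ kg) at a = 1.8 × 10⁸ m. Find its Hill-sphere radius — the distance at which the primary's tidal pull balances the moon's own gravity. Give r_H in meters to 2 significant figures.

1.3 × 10⁵ m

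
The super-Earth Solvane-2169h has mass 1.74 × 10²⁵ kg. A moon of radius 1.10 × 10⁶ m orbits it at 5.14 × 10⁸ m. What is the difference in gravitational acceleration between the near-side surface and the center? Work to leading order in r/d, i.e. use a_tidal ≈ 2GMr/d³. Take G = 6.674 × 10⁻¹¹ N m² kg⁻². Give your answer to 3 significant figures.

1.88 × 10⁻⁵ m/s²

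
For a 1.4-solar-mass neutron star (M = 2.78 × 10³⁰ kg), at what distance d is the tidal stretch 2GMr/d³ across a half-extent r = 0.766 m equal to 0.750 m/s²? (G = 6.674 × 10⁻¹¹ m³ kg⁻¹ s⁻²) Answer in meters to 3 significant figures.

2GMr/d³ = a_tidal  ⇒  d = (2GMr / a_tidal)^(1/3)
d = (2 × 6.674×10⁻¹¹ × (2.78 × 10³⁰) × (0.766) / (0.750))^(1/3)
  = 7.24 × 10⁶ m

7.24 × 10⁶ m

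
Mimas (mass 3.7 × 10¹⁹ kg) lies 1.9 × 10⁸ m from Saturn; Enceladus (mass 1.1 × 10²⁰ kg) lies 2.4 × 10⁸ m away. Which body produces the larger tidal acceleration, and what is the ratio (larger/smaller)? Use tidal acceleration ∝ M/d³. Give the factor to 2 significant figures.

Enceladus, by a factor of ≈ 1.5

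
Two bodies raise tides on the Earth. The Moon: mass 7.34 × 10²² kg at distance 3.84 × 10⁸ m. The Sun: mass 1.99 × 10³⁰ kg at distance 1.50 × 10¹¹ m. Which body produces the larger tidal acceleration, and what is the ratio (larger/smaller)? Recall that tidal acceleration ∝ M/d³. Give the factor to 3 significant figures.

Tidal acceleration ∝ M/d³, so compare M/d³ for each.
The Moon: (7.34 × 10²²) / (3.84 × 10⁸)³ = 1.296 × 10⁻³
The Sun: (1.99 × 10³⁰) / (1.50 × 10¹¹)³ = 5.896 × 10⁻⁴
Ratio (larger/smaller) = 2.20

The Moon, by a factor of ≈ 2.20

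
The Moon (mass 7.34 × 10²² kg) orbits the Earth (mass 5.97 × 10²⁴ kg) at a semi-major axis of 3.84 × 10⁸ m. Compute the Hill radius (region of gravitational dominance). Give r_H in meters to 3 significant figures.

r_H ≈ a (m/3M)^(1/3)
    = (3.84 × 10⁸) × (7.34 × 10²² / (3 × 5.97 × 10²⁴))^(1/3)
    = 6.15 × 10⁷ m

6.15 × 10⁷ m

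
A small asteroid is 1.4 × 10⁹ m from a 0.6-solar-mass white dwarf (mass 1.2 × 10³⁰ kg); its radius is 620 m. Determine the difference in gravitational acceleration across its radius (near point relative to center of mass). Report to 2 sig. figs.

Differencing GM/(d−r)² and GM/d² to first order in r/d gives 2GMr/d³.
a_tidal = 2GMr/d³
        = 2 × (6.674 × 10⁻¹¹) × (1.2 × 10³⁰) × (620) / (1.4 × 10⁹)³
        = 3.6 × 10⁻⁵ m/s²

3.6 × 10⁻⁵ m/s²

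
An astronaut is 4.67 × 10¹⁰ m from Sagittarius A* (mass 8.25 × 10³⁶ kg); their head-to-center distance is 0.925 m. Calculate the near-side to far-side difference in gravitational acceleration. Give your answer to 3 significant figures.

a_tidal = 4GMr/d³
        = 4 × (6.674 × 10⁻¹¹) × (8.25 × 10³⁶) × (0.925) / (4.67 × 10¹⁰)³
        = 2.00 × 10⁻⁵ m/s²

2.00 × 10⁻⁵ m/s²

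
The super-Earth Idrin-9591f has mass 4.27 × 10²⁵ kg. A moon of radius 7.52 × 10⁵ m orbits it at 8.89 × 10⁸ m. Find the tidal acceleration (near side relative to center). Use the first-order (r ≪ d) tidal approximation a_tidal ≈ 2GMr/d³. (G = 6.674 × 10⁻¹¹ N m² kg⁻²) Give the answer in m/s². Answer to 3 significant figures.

6.10 × 10⁻⁶ m/s²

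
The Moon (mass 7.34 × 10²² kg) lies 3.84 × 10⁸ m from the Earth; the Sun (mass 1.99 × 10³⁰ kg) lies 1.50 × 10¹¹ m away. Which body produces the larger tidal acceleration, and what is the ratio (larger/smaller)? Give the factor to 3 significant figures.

The Moon, by a factor of ≈ 2.20

Compare M/d³ for the two perturbers:
The Moon: (7.34 × 10²²) / (3.84 × 10⁸)³ = 1.296 × 10⁻³
The Sun: (1.99 × 10³⁰) / (1.50 × 10¹¹)³ = 5.896 × 10⁻⁴
Ratio (larger/smaller) = 2.20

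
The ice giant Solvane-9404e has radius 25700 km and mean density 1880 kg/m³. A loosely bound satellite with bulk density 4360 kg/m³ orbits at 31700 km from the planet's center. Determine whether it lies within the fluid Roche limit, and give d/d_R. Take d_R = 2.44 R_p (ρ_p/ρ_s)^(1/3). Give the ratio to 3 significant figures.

inside; d/d_R ≈ 0.669

d_R = 2.44 × (25700 km) × (1880/4360)^(1/3) = 47370 km
d/d_R = (31700) / (47370) = 0.669
Since d/d_R < 1, the body is inside the Roche limit.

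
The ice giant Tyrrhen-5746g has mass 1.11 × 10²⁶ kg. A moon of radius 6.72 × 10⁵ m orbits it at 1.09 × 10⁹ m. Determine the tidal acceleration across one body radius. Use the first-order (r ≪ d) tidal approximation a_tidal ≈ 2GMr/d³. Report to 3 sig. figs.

7.69 × 10⁻⁶ m/s²

Δa = 2GMr/d³
   = 2 × (6.674 × 10⁻¹¹) × (1.11 × 10²⁶) × (6.72 × 10⁵) / (1.09 × 10⁹)³
   = 7.69 × 10⁻⁶ m/s²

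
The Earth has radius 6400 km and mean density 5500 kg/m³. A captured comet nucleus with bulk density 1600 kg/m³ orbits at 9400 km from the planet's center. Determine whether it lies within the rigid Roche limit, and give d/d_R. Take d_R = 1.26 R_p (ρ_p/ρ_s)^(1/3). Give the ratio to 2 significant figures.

d_R = 1.26 × (6400 km) × (5500/1600)^(1/3) = 12170 km
d/d_R = (9400) / (12170) = 0.77
Since d/d_R < 1, the body is inside the Roche limit.

inside; d/d_R ≈ 0.77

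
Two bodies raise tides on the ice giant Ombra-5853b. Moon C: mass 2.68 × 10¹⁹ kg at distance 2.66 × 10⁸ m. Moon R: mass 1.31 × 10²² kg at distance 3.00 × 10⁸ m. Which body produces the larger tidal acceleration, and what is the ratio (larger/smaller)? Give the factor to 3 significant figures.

Moon R, by a factor of ≈ 341

Tidal acceleration ∝ M/d³, so compare M/d³ for each.
Moon C: (2.68 × 10¹⁹) / (2.66 × 10⁸)³ = 1.424 × 10⁻⁶
Moon R: (1.31 × 10²²) / (3.00 × 10⁸)³ = 4.852 × 10⁻⁴
Ratio (larger/smaller) = 341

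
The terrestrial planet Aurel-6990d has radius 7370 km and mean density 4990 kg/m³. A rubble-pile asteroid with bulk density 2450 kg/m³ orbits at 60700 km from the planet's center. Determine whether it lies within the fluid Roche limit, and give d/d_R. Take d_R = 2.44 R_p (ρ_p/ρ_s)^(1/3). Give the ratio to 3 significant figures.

outside; d/d_R ≈ 2.66

d_R = 2.44 × (7370 km) × (4990/2450)^(1/3) = 22790 km
d/d_R = (60700) / (22790) = 2.66
Since d/d_R > 1, the body is outside the Roche limit.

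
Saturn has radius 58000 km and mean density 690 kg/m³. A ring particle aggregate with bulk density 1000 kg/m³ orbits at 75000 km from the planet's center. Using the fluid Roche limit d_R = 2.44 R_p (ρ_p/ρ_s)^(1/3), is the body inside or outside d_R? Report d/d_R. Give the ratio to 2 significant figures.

inside; d/d_R ≈ 0.60

d_R = 2.44 × (58000 km) × (690/1000)^(1/3) = 1.251 × 10⁵ km
d/d_R = (75000) / (1.251 × 10⁵) = 0.60
Since d/d_R < 1, the body is inside the Roche limit.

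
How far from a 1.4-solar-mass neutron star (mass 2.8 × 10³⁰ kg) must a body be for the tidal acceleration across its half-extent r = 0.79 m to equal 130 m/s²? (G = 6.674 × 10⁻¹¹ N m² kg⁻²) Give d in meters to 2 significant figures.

2GMr/d³ = a_tidal  ⇒  d = (2GMr / a_tidal)^(1/3)
d = (2 × 6.674×10⁻¹¹ × (2.8 × 10³⁰) × (0.79) / (130))^(1/3)
  = 1.3 × 10⁶ m

1.3 × 10⁶ m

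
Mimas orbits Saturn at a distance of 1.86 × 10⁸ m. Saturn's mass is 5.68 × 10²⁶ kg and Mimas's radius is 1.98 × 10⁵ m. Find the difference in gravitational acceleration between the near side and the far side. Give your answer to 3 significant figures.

4.67 × 10⁻³ m/s²

The field gradient is 2GM/d³; across the full diameter 2r the difference is 4GMr/d³.
Δg = 4GMr/d³
   = 4 × (6.674 × 10⁻¹¹) × (5.68 × 10²⁶) × (1.98 × 10⁵) / (1.86 × 10⁸)³
   = 4.67 × 10⁻³ m/s²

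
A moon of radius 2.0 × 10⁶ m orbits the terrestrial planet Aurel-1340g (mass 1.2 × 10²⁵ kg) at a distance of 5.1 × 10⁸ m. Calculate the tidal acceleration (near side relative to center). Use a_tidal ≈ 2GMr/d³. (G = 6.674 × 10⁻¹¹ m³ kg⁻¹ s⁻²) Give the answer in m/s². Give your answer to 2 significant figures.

2.4 × 10⁻⁵ m/s²

Δa = 2GMr/d³
   = 2 × (6.674 × 10⁻¹¹) × (1.2 × 10²⁵) × (2.0 × 10⁶) / (5.1 × 10⁸)³
   = 2.4 × 10⁻⁵ m/s²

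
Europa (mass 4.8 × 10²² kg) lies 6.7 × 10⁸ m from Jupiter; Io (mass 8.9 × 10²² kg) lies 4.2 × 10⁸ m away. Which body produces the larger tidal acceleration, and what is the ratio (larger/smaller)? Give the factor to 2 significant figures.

Io, by a factor of ≈ 7.5

Tidal acceleration ∝ M/d³, so compare M/d³ for each.
Europa: (4.8 × 10²²) / (6.7 × 10⁸)³ = 1.596 × 10⁻⁴
Io: (8.9 × 10²²) / (4.2 × 10⁸)³ = 1.201 × 10⁻³
Ratio (larger/smaller) = 7.5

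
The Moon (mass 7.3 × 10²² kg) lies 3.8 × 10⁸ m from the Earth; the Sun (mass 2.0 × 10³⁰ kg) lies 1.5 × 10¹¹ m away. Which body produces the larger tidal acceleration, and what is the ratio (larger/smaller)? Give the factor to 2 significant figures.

The Moon, by a factor of ≈ 2.2

Tidal acceleration ∝ M/d³, so compare M/d³ for each.
The Moon: (7.3 × 10²²) / (3.8 × 10⁸)³ = 1.330 × 10⁻³
The Sun: (2.0 × 10³⁰) / (1.5 × 10¹¹)³ = 5.926 × 10⁻⁴
Ratio (larger/smaller) = 2.2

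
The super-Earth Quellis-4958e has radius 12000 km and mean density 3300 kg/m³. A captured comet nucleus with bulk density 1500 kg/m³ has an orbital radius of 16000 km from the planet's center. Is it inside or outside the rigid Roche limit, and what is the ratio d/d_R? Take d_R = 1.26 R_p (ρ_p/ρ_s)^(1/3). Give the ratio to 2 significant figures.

d_R = 1.26 × (12000 km) × (3300/1500)^(1/3) = 19660 km
d/d_R = (16000) / (19660) = 0.81
Since d/d_R < 1, the body is inside the Roche limit.

inside; d/d_R ≈ 0.81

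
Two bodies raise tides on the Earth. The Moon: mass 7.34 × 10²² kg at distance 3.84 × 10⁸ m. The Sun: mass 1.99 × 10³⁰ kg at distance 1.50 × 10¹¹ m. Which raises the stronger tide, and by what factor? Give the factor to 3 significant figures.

Tidal stretch scales as M/d³; compute that for each body.
The Moon: (7.34 × 10²²) / (3.84 × 10⁸)³ = 1.296 × 10⁻³
The Sun: (1.99 × 10³⁰) / (1.50 × 10¹¹)³ = 5.896 × 10⁻⁴
Ratio (larger/smaller) = 2.20

The Moon, by a factor of ≈ 2.20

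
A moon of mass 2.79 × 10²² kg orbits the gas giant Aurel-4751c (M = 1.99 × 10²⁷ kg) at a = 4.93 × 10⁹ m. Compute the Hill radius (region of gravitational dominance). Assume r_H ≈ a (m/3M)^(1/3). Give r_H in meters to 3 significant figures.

8.24 × 10⁷ m

r_H ≈ a (m/3M)^(1/3)
    = (4.93 × 10⁹) × (2.79 × 10²² / (3 × 1.99 × 10²⁷))^(1/3)
    = 8.24 × 10⁷ m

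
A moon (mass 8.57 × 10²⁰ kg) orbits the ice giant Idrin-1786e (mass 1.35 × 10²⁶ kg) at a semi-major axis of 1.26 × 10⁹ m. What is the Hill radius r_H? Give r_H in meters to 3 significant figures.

1.62 × 10⁷ m

r_H ≈ a (m/3M)^(1/3)
    = (1.26 × 10⁹) × (8.57 × 10²⁰ / (3 × 1.35 × 10²⁶))^(1/3)
    = 1.62 × 10⁷ m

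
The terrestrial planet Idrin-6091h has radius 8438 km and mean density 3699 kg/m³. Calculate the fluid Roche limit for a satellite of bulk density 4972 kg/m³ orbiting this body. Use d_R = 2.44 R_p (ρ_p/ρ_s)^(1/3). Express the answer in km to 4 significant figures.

18660 km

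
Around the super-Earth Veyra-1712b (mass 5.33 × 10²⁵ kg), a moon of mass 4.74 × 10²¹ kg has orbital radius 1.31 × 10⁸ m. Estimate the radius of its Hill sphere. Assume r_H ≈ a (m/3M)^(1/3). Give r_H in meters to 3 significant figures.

r_H ≈ a (m/3M)^(1/3)
    = (1.31 × 10⁸) × (4.74 × 10²¹ / (3 × 5.33 × 10²⁵))^(1/3)
    = 4.05 × 10⁶ m

4.05 × 10⁶ m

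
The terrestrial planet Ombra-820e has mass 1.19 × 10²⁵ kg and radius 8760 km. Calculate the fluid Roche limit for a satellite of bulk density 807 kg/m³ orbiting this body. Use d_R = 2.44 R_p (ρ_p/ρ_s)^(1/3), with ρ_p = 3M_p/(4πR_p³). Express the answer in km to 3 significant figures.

ρ_p = 3M_p/(4πR_p³) = 3 × (1.19 × 10²⁵) / (4π × (8.76 × 10⁶ m)³) = 4230 kg/m³
d_R = 2.44 × 8760 km × (4230/807)^(1/3)
    = 37100 km

37100 km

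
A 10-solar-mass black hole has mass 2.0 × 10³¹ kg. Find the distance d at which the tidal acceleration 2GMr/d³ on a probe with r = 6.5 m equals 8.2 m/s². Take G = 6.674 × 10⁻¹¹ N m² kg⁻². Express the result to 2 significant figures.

2GMr/d³ = a_tidal  ⇒  d = (2GMr / a_tidal)^(1/3)
d = (2 × 6.674×10⁻¹¹ × (2.0 × 10³¹) × (6.5) / (8.2))^(1/3)
  = 1.3 × 10⁷ m

1.3 × 10⁷ m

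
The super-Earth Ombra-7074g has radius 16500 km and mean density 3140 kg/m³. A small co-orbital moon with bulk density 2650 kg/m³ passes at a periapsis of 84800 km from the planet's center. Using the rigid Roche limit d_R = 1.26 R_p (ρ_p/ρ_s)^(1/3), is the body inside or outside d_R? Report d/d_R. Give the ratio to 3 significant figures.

d_R = 1.26 × (16500 km) × (3140/2650)^(1/3) = 22000 km
d/d_R = (84800) / (22000) = 3.85
Since d/d_R > 1, the body is outside the Roche limit.

outside; d/d_R ≈ 3.85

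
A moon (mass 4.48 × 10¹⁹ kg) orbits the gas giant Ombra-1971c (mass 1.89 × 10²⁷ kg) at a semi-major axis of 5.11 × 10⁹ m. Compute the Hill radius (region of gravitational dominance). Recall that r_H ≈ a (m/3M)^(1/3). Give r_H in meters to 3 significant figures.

1.02 × 10⁷ m

r_H ≈ a (m/3M)^(1/3)
    = (5.11 × 10⁹) × (4.48 × 10¹⁹ / (3 × 1.89 × 10²⁷))^(1/3)
    = 1.02 × 10⁷ m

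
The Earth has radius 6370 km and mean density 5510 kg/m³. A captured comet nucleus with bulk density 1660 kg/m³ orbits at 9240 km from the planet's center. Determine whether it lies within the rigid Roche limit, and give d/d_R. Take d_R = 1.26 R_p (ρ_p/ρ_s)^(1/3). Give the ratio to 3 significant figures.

inside; d/d_R ≈ 0.772

d_R = 1.26 × (6370 km) × (5510/1660)^(1/3) = 11970 km
d/d_R = (9240) / (11970) = 0.772
Since d/d_R < 1, the body is inside the Roche limit.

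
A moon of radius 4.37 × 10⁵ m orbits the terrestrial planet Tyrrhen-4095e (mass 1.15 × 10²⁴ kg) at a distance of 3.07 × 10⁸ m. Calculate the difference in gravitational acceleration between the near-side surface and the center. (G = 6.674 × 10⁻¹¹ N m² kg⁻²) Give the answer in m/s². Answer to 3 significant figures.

2.32 × 10⁻⁶ m/s²

Since r ≪ d, expand the inverse-square field across one radius to get the leading 2GMr/d³ term.
a_tidal = 2GMr/d³
        = 2 × (6.674 × 10⁻¹¹) × (1.15 × 10²⁴) × (4.37 × 10⁵) / (3.07 × 10⁸)³
        = 2.32 × 10⁻⁶ m/s²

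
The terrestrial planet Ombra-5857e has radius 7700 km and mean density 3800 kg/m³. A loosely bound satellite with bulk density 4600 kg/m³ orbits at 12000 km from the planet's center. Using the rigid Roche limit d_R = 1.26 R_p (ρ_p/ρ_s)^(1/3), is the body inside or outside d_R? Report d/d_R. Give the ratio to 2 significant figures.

outside; d/d_R ≈ 1.3

d_R = 1.26 × (7700 km) × (3800/4600)^(1/3) = 9103 km
d/d_R = (12000) / (9103) = 1.3
Since d/d_R > 1, the body is outside the Roche limit.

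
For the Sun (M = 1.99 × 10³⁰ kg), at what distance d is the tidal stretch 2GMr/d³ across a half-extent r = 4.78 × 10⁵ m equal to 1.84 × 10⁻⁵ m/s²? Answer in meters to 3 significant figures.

1.90 × 10¹⁰ m

2GMr/d³ = a_tidal  ⇒  d = (2GMr / a_tidal)^(1/3)
d = (2 × 6.674×10⁻¹¹ × (1.99 × 10³⁰) × (4.78 × 10⁵) / (1.84 × 10⁻⁵))^(1/3)
  = 1.90 × 10¹⁰ m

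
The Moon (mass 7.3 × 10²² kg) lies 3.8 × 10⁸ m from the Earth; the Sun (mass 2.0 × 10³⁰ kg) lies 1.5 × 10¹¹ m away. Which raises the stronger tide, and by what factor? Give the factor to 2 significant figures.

The Moon, by a factor of ≈ 2.2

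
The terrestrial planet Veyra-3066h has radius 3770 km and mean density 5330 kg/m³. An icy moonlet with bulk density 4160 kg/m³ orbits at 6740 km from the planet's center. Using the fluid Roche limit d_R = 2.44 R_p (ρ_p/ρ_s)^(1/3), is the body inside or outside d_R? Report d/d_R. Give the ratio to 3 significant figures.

d_R = 2.44 × (3770 km) × (5330/4160)^(1/3) = 9991 km
d/d_R = (6740) / (9991) = 0.675
Since d/d_R < 1, the body is inside the Roche limit.

inside; d/d_R ≈ 0.675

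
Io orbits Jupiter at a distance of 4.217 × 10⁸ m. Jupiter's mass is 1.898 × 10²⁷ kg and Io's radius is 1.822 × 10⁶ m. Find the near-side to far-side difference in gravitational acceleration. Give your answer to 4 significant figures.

1.231 × 10⁻² m/s²

Near-to-far spans 2r, so the tidal difference is twice the near-to-center value: 4GMr/d³.
a_tidal = 4GMr/d³
        = 4 × (6.674 × 10⁻¹¹) × (1.898 × 10²⁷) × (1.822 × 10⁶) / (4.217 × 10⁸)³
        = 1.231 × 10⁻² m/s²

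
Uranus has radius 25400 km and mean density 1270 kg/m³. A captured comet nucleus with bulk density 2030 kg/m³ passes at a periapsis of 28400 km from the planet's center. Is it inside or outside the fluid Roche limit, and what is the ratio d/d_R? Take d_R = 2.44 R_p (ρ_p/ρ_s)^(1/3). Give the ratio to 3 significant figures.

inside; d/d_R ≈ 0.536

d_R = 2.44 × (25400 km) × (1270/2030)^(1/3) = 53010 km
d/d_R = (28400) / (53010) = 0.536
Since d/d_R < 1, the body is inside the Roche limit.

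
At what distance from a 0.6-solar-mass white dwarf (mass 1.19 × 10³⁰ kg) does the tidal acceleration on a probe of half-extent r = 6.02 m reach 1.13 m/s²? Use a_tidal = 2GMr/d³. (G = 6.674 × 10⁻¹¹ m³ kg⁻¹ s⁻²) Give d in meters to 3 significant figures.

9.46 × 10⁶ m

2GMr/d³ = a_tidal  ⇒  d = (2GMr / a_tidal)^(1/3)
d = (2 × 6.674×10⁻¹¹ × (1.19 × 10³⁰) × (6.02) / (1.13))^(1/3)
  = 9.46 × 10⁶ m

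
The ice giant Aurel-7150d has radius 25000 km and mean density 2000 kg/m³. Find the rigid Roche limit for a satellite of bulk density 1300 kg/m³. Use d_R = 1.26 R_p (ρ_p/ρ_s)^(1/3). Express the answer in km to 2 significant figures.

36000 km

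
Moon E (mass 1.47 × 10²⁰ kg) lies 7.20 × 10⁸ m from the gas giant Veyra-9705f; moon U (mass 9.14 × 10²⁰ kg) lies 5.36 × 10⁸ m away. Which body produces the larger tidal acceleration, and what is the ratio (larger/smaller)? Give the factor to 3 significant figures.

Compare M/d³ for the two perturbers:
Moon E: (1.47 × 10²⁰) / (7.20 × 10⁸)³ = 3.938 × 10⁻⁷
Moon U: (9.14 × 10²⁰) / (5.36 × 10⁸)³ = 5.935 × 10⁻⁶
Ratio (larger/smaller) = 15.1

Moon U, by a factor of ≈ 15.1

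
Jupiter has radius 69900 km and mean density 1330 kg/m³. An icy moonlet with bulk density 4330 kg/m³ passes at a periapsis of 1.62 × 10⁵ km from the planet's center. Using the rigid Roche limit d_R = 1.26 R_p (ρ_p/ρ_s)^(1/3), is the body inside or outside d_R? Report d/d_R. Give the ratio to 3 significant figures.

outside; d/d_R ≈ 2.73

d_R = 1.26 × (69900 km) × (1330/4330)^(1/3) = 59420 km
d/d_R = (1.62 × 10⁵) / (59420) = 2.73
Since d/d_R > 1, the body is outside the Roche limit.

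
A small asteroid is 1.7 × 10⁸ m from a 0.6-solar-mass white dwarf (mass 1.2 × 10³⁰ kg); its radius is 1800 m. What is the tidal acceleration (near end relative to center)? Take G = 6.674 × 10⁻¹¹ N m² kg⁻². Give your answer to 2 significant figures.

The tidal stretch is the gradient of GM/d² times the body's extent r, hence the 1/d³ dependence.
a_tidal = 2GMr/d³
        = 2 × (6.674 × 10⁻¹¹) × (1.2 × 10³⁰) × (1800) / (1.7 × 10⁸)³
        = 5.9 × 10⁻² m/s²

5.9 × 10⁻² m/s²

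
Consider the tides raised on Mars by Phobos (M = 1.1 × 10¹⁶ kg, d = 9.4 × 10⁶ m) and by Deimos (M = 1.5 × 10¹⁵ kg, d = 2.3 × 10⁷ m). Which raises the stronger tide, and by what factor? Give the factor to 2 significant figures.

The tide-raising term goes as M/d³ (the gradient of a 1/d² field).
Phobos: (1.1 × 10¹⁶) / (9.4 × 10⁶)³ = 1.324 × 10⁻⁵
Deimos: (1.5 × 10¹⁵) / (2.3 × 10⁷)³ = 1.233 × 10⁻⁷
Ratio (larger/smaller) = 110

Phobos, by a factor of ≈ 110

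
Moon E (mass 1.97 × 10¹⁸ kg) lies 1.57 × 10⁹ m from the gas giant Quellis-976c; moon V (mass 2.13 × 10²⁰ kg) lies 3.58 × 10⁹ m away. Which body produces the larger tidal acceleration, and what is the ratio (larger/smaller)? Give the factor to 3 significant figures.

Moon V, by a factor of ≈ 9.12

Compare M/d³ for the two perturbers:
Moon E: (1.97 × 10¹⁸) / (1.57 × 10⁹)³ = 5.091 × 10⁻¹⁰
Moon V: (2.13 × 10²⁰) / (3.58 × 10⁹)³ = 4.642 × 10⁻⁹
Ratio (larger/smaller) = 9.12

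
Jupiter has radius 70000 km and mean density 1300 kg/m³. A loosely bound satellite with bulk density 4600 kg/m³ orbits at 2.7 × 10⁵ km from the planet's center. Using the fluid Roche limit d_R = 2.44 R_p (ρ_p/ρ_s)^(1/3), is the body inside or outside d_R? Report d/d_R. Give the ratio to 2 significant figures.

outside; d/d_R ≈ 2.4

d_R = 2.44 × (70000 km) × (1300/4600)^(1/3) = 1.121 × 10⁵ km
d/d_R = (2.7 × 10⁵) / (1.121 × 10⁵) = 2.4
Since d/d_R > 1, the body is outside the Roche limit.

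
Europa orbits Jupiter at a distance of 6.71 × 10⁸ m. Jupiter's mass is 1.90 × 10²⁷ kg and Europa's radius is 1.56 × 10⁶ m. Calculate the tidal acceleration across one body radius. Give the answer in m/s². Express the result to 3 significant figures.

1.31 × 10⁻³ m/s²

Δg = 2GMr/d³
   = 2 × (6.674 × 10⁻¹¹) × (1.90 × 10²⁷) × (1.56 × 10⁶) / (6.71 × 10⁸)³
   = 1.31 × 10⁻³ m/s²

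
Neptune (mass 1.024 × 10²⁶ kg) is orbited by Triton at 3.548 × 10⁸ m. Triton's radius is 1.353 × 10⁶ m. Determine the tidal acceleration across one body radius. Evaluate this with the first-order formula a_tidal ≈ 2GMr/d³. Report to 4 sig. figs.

4.141 × 10⁻⁴ m/s²

a_tidal = 2GMr/d³
        = 2 × (6.674 × 10⁻¹¹) × (1.024 × 10²⁶) × (1.353 × 10⁶) / (3.548 × 10⁸)³
        = 4.141 × 10⁻⁴ m/s²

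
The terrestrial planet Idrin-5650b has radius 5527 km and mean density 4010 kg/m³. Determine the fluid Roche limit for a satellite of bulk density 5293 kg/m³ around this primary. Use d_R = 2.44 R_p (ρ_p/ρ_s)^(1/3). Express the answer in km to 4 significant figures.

12290 km

d_R = 2.44 × 5527 km × (4010/5293)^(1/3)
    = 12290 km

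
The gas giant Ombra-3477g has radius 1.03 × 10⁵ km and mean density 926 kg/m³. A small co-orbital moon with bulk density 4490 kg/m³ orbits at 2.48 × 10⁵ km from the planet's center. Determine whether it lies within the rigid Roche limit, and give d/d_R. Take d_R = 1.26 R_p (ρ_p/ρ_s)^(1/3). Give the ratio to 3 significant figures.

d_R = 1.26 × (1.03 × 10⁵ km) × (926/4490)^(1/3) = 76680 km
d/d_R = (2.48 × 10⁵) / (76680) = 3.23
Since d/d_R > 1, the body is outside the Roche limit.

outside; d/d_R ≈ 3.23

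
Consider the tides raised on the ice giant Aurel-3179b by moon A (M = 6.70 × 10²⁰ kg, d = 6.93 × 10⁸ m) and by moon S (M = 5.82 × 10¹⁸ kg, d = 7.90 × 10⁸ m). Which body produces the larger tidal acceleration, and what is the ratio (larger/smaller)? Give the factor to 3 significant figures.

Moon A, by a factor of ≈ 171

Compare M/d³ for the two perturbers:
Moon A: (6.70 × 10²⁰) / (6.93 × 10⁸)³ = 2.013 × 10⁻⁶
Moon S: (5.82 × 10¹⁸) / (7.90 × 10⁸)³ = 1.180 × 10⁻⁸
Ratio (larger/smaller) = 171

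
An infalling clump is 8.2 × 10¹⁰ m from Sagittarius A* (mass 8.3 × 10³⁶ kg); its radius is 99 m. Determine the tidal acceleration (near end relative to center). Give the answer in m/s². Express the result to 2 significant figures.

Δg = 2GMr/d³
   = 2 × (6.674 × 10⁻¹¹) × (8.3 × 10³⁶) × (99) / (8.2 × 10¹⁰)³
   = 2.0 × 10⁻⁴ m/s²

2.0 × 10⁻⁴ m/s²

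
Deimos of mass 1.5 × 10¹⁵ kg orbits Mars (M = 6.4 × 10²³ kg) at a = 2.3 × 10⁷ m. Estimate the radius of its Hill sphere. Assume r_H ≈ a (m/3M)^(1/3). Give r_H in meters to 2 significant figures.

2.1 × 10⁴ m

r_H ≈ a (m/3M)^(1/3)
    = (2.3 × 10⁷) × (1.5 × 10¹⁵ / (3 × 6.4 × 10²³))^(1/3)
    = 2.1 × 10⁴ m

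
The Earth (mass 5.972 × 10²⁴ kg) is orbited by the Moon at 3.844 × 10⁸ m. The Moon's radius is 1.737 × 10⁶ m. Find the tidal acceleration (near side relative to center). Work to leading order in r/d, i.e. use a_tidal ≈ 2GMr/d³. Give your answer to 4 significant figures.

Δg = 2GMr/d³
   = 2 × (6.674 × 10⁻¹¹) × (5.972 × 10²⁴) × (1.737 × 10⁶) / (3.844 × 10⁸)³
   = 2.438 × 10⁻⁵ m/s²

2.438 × 10⁻⁵ m/s²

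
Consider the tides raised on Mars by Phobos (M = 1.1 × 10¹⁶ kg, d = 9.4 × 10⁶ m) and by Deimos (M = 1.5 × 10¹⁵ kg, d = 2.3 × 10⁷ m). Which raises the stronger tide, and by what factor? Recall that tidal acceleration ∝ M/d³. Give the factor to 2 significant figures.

Phobos, by a factor of ≈ 110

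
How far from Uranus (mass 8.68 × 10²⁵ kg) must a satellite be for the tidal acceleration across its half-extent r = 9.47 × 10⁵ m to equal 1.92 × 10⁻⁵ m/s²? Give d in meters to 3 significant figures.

8.30 × 10⁸ m

2GMr/d³ = a_tidal  ⇒  d = (2GMr / a_tidal)^(1/3)
d = (2 × 6.674×10⁻¹¹ × (8.68 × 10²⁵) × (9.47 × 10⁵) / (1.92 × 10⁻⁵))^(1/3)
  = 8.30 × 10⁸ m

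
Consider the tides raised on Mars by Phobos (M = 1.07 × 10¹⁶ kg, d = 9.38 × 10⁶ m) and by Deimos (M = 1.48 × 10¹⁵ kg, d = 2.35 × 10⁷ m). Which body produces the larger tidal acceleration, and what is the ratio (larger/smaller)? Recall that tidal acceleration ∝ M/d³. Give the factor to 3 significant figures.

Phobos, by a factor of ≈ 114

Tidal stretch scales as M/d³; compute that for each body.
Phobos: (1.07 × 10¹⁶) / (9.38 × 10⁶)³ = 1.297 × 10⁻⁵
Deimos: (1.48 × 10¹⁵) / (2.35 × 10⁷)³ = 1.140 × 10⁻⁷
Ratio (larger/smaller) = 114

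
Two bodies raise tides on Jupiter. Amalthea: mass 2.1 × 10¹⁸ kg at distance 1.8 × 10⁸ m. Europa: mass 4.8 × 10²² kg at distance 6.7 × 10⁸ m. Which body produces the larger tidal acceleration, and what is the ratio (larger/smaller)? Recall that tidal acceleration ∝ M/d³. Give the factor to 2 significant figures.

Tidal acceleration ∝ M/d³, so compare M/d³ for each.
Amalthea: (2.1 × 10¹⁸) / (1.8 × 10⁸)³ = 3.601 × 10⁻⁷
Europa: (4.8 × 10²²) / (6.7 × 10⁸)³ = 1.596 × 10⁻⁴
Ratio (larger/smaller) = 440

Europa, by a factor of ≈ 440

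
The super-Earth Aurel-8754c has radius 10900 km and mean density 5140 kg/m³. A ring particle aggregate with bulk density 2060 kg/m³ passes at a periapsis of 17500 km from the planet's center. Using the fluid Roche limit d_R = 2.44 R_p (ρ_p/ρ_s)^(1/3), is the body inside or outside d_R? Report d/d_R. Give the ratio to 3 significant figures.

d_R = 2.44 × (10900 km) × (5140/2060)^(1/3) = 36070 km
d/d_R = (17500) / (36070) = 0.485
Since d/d_R < 1, the body is inside the Roche limit.

inside; d/d_R ≈ 0.485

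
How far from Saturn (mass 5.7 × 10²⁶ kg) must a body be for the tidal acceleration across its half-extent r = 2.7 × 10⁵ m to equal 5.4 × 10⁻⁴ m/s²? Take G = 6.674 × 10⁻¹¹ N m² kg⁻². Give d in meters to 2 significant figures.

3.4 × 10⁸ m

2GMr/d³ = a_tidal  ⇒  d = (2GMr / a_tidal)^(1/3)
d = (2 × 6.674×10⁻¹¹ × (5.7 × 10²⁶) × (2.7 × 10⁵) / (5.4 × 10⁻⁴))^(1/3)
  = 3.4 × 10⁸ m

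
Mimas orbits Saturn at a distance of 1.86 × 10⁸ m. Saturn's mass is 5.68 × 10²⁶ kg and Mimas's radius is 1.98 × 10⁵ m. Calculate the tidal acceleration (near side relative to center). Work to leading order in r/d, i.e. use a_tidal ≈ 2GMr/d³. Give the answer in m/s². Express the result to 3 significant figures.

2.33 × 10⁻³ m/s²

a_tidal = 2GMr/d³
        = 2 × (6.674 × 10⁻¹¹) × (5.68 × 10²⁶) × (1.98 × 10⁵) / (1.86 × 10⁸)³
        = 2.33 × 10⁻³ m/s²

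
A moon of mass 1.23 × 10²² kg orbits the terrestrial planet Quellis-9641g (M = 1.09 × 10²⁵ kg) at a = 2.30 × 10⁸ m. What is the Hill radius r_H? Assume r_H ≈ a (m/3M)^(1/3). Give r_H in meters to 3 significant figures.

1.66 × 10⁷ m

r_H ≈ a (m/3M)^(1/3)
    = (2.30 × 10⁸) × (1.23 × 10²² / (3 × 1.09 × 10²⁵))^(1/3)
    = 1.66 × 10⁷ m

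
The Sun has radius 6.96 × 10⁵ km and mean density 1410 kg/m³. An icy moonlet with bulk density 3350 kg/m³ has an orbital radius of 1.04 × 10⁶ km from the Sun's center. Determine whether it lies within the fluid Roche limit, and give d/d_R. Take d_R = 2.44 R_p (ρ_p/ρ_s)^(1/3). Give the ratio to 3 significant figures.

inside; d/d_R ≈ 0.817

d_R = 2.44 × (6.96 × 10⁵ km) × (1410/3350)^(1/3) = 1.273 × 10⁶ km
d/d_R = (1.04 × 10⁶) / (1.273 × 10⁶) = 0.817
Since d/d_R < 1, the body is inside the Roche limit.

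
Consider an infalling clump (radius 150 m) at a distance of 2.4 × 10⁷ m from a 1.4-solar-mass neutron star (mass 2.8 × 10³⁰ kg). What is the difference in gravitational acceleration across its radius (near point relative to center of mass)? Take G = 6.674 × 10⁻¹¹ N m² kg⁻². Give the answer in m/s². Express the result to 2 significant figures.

Δg = 2GMr/d³
   = 2 × (6.674 × 10⁻¹¹) × (2.8 × 10³⁰) × (150) / (2.4 × 10⁷)³
   = 4.1 m/s²

4.1 m/s²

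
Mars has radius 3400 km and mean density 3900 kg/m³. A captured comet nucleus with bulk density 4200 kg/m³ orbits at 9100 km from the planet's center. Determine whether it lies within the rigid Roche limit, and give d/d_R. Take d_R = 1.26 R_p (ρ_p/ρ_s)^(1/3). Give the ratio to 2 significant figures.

d_R = 1.26 × (3400 km) × (3900/4200)^(1/3) = 4179 km
d/d_R = (9100) / (4179) = 2.2
Since d/d_R > 1, the body is outside the Roche limit.

outside; d/d_R ≈ 2.2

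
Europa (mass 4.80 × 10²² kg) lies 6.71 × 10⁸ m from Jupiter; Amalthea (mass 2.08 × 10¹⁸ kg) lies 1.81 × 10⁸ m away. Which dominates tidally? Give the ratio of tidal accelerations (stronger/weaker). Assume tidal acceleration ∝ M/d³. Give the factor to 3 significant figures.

Tidal stretch scales as M/d³; compute that for each body.
Europa: (4.80 × 10²²) / (6.71 × 10⁸)³ = 1.589 × 10⁻⁴
Amalthea: (2.08 × 10¹⁸) / (1.81 × 10⁸)³ = 3.508 × 10⁻⁷
Ratio (larger/smaller) = 453

Europa, by a factor of ≈ 453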